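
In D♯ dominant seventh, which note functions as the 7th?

C-sharp

D♯ dominant seventh is built on D-sharp; its 7th is a minor 7th above the root.
A seventh above D uses the letter C, and the minor 7th above D-sharp is C-sharp.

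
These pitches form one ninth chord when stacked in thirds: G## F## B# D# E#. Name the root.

Stacking in thirds gives E# – G## – B# – D# – F##, so E# is the root — E# dominant ninth.

E#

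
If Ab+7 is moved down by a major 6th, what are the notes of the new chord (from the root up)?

C♭ – E♭ – G – B𝄫

A major 6th down from A♭ is C♭, so the new chord is C♭ augmented seventh.
Root: C♭
Major 3rd (3rd): E♭
Augmented 5th (5th): G
Minor 7th (7th): B𝄫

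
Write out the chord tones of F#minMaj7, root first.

F♯ – A – C♯ – E♯

F#minMaj7 is a minor-major seventh built on F♯.
- root: F♯
- minor 3rd: A
- perfect 5th: C♯
- major 7th: E♯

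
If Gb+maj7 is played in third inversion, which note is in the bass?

F

Gb+maj7 = Gb–Bb–D–F. Third inversion → seventh in the bass = F.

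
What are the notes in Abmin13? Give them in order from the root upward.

Abmin13 is a minor thirteenth built on A♭.
A♭ — root
C♭ — minor 3rd
E♭ — perfect 5th
G♭ — minor 7th
B♭ — major 9th
D♭ — perfect 11th
F — major 13th

A♭, C♭, E♭, G♭, B♭, D♭, F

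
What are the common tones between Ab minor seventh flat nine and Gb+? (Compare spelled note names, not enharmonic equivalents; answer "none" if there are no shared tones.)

G♭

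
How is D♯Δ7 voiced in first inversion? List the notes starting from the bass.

F##, A#, C##, D#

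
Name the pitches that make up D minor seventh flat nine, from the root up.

D  F  A  C  Eb

D minor seventh flat nine: minor seventh flat nine on D.
root → D
3rd (minor 3rd) → F
5th (perfect 5th) → A
7th (minor 7th) → C
9th (minor 9th) → Eb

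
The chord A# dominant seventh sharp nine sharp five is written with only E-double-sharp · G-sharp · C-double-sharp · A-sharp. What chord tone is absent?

B-double-sharp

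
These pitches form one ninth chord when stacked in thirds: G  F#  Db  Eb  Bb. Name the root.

Arranged so that each adjacent pair is a third by letter name: Eb – G – Bb – Db – F#.
The bottom of that stack, Eb, is the root (this is Eb dominant seventh sharp nine).

Eb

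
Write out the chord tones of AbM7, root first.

AbM7 is a major seventh built on Ab.
root → Ab
3rd (major 3rd) → C
5th (perfect 5th) → Eb
7th (major 7th) → G

Ab, C, Eb, G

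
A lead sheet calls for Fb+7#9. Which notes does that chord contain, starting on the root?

Fb – Ab – C – Ebb – G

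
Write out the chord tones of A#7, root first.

A#, C##, E#, G#

A#7: dominant seventh on A#.
Root: A#
Major 3rd (3rd): C##
Perfect 5th (5th): E#
Minor 7th (7th): G#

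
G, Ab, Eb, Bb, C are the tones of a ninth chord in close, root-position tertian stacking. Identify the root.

Ab

Stacking in thirds gives Ab – C – Eb – G – Bb, so Ab is the root — Ab major ninth.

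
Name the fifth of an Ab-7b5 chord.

Ab-7b5 is built on Ab; its 5th is a diminished 5th above the root.
A fifth above A uses the letter E, and the diminished 5th above Ab is Ebb.

Ebb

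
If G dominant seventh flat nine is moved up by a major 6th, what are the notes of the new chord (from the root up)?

E – G# – B – D – F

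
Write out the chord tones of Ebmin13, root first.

Ebmin13 is a minor thirteenth built on Eb.
Root: Eb
Minor 3rd (3rd): Gb
Perfect 5th (5th): Bb
Minor 7th (7th): Db
Major 9th (9th): F
Perfect 11th (11th): Ab
Major 13th (13th): C

Eb Gb Bb Db F Ab C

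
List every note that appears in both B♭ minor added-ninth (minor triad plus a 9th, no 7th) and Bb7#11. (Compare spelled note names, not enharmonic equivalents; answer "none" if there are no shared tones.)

Bb, F

B♭ minor added-ninth: Bb Db F C
Bb7#11: Bb D F Ab E
Common to both → Bb, F.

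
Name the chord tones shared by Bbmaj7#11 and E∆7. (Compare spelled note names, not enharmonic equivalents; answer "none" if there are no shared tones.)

Bbmaj7#11: Bb D F A E
E∆7: E G# B D#
Common to both → E.

E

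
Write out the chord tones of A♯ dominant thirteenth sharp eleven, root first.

A-sharp C-double-sharp E-sharp G-sharp B-sharp D-double-sharp F-double-sharp

A♯ dominant thirteenth sharp eleven is a dominant thirteenth sharp eleven built on A-sharp.
Root: A-sharp
Major 3rd (3rd): C-double-sharp
Perfect 5th (5th): E-sharp
Minor 7th (7th): G-sharp
Major 9th (9th): B-sharp
Augmented 11th (11th): D-double-sharp
Major 13th (13th): F-double-sharp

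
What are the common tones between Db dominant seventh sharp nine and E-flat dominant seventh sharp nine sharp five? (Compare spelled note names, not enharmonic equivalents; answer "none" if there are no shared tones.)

D-flat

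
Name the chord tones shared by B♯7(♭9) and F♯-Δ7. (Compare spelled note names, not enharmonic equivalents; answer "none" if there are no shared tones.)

B♯7(♭9): B# D## F## A# C#
F♯-Δ7: F# A C# E#
Common to both → C#.

C#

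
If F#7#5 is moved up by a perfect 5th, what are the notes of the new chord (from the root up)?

F# up a perfect 5th → C#. New chord: C# augmented seventh.
root → C#
3rd (major 3rd) → E#
5th (augmented 5th) → G##
7th (minor 7th) → B

C#, E#, G##, B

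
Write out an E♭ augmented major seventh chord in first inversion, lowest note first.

E♭ augmented major seventh = E-flat–G–B–D; first inversion → third (G) lowest.

G B D E-flat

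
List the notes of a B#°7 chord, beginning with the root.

Root B♯, quality diminished seventh:
B♯ — root
D♯ — minor 3rd
F♯ — diminished 5th
A — diminished 7th

B♯, D♯, F♯, A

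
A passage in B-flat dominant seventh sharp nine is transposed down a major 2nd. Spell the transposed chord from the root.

Ab, C, Eb, Gb, B

A major 2nd down from Bb is Ab, so the new chord is Ab dominant seventh sharp nine.
- root: Ab
- major 3rd: C
- perfect 5th: Eb
- minor 7th: Gb
- augmented 9th: B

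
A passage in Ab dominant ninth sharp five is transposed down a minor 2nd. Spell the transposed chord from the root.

G, B, D-sharp, F, A

A-flat down a minor 2nd → G. New chord: G dominant ninth sharp five.
Root: G
Major 3rd (3rd): B
Augmented 5th (5th): D-sharp
Minor 7th (7th): F
Major 9th (9th): A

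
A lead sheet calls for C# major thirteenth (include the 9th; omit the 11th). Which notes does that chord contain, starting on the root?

C-sharp E-sharp G-sharp B-sharp D-sharp A-sharp

C# major thirteenth: major thirteenth on C-sharp.
Root: C-sharp
Major 3rd (3rd): E-sharp
Perfect 5th (5th): G-sharp
Major 7th (7th): B-sharp
Major 9th (9th): D-sharp
Major 13th (13th): A-sharp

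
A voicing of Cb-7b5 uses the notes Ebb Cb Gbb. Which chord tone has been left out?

Bbb

The full Cb-7b5 chord is Cb, Ebb, Gbb, Bbb.
Comparing with the voicing, the minor 7th (7th) — Bbb — is absent.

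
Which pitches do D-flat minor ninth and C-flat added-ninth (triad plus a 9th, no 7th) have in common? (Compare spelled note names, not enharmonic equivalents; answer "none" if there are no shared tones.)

D-flat – C-flat – E-flat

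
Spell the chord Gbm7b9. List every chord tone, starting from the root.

Gbm7b9: minor seventh flat nine on Gb.
Root: Gb
Minor 3rd (3rd): Bbb
Perfect 5th (5th): Db
Minor 7th (7th): Fb
Minor 9th (9th): Abb

Gb  Bbb  Db  Fb  Abb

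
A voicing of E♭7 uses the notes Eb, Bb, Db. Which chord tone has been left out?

The full E♭7 chord is Eb, G, Bb, Db.
Comparing with the voicing, the major 3rd (3rd) — G — is absent.

G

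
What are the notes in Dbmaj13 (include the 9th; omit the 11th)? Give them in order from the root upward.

Db – F – Ab – C – Eb – Bb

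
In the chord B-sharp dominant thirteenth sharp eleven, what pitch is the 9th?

B-sharp dominant thirteenth sharp eleven is built on B-sharp; its 9th is a major 9th above the root.
A second above B uses the letter C, and the major 9th above B-sharp is C-double-sharp.

C-double-sharp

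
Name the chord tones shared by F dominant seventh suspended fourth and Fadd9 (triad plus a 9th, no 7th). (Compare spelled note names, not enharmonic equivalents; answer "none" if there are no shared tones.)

F, C

F dominant seventh suspended fourth = F, Bb, C, Eb.
Fadd9 = F, A, C, G.
Shared: F, C.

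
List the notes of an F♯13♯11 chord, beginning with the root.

F# – A# – C# – E – G# – B# – D#

Root F#, quality dominant thirteenth sharp eleven:
- root: F#
- major 3rd: A#
- perfect 5th: C#
- minor 7th: E
- major 9th: G#
- augmented 11th: B#
- major 13th: D#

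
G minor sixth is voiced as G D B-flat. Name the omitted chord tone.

E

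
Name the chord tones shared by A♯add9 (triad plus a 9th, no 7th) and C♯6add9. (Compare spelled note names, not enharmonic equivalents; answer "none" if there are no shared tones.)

A♯add9 = A#, C##, E#, B#.
C♯6add9 = C#, E#, G#, A#, D#.
Shared: A#, E#.

A# – E#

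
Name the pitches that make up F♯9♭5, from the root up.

F♯9♭5: dominant ninth flat five on F♯.
root → F♯
3rd (major 3rd) → A♯
5th (diminished 5th) → C
7th (minor 7th) → E
9th (major 9th) → G♯

F♯  A♯  C  E  G♯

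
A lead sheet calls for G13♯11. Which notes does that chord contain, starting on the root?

G, B, D, F, A, C#, E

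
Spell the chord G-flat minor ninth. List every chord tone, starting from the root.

G-flat minor ninth is a minor ninth built on G-flat.
Root: G-flat
Minor 3rd (3rd): B-double-flat
Perfect 5th (5th): D-flat
Minor 7th (7th): F-flat
Major 9th (9th): A-flat

G-flat, B-double-flat, D-flat, F-flat, A-flat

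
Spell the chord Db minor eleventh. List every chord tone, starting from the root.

D♭, F♭, A♭, C♭, E♭, G♭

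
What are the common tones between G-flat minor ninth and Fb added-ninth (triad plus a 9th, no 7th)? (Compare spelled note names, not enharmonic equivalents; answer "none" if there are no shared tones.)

G-flat, F-flat, A-flat

G-flat minor ninth: G-flat B-double-flat D-flat F-flat A-flat
Fb added-ninth: F-flat A-flat C-flat G-flat
Common to both → G-flat, F-flat, A-flat.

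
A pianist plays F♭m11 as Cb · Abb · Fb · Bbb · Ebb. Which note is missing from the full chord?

Gb

F♭m11 = Fb, Abb, Cb, Ebb, Gb, Bbb. The voicing lacks the 9th (major 9th), Gb.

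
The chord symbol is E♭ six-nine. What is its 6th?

C

Root of E♭ six-nine = Eb. The 6th is a major 6th: Eb up a major 6th → C.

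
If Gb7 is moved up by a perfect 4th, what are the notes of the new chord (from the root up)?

Gb up a perfect 4th → Cb. New chord: Cb dominant seventh.
Root: Cb
Major 3rd (3rd): Eb
Perfect 5th (5th): Gb
Minor 7th (7th): Bbb

Cb Eb Gb Bbb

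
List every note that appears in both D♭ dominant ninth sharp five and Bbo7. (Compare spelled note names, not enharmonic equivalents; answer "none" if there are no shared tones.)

Db

D♭ dominant ninth sharp five = Db, F, A, Cb, Eb.
Bbo7 = Bb, Db, Fb, Abb.
Shared: Db.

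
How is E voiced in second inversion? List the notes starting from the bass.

B – E – G#

In root position, E is E–G#–B.
Second inversion puts the fifth (B) in the bass.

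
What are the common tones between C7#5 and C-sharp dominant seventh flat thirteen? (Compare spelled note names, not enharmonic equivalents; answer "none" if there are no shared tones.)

G#

C7#5 = C, E, G#, Bb.
C-sharp dominant seventh flat thirteen = C#, E#, G#, B, A.
Shared: G#.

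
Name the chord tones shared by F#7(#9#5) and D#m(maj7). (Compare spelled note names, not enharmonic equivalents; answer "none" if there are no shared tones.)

F#7(#9#5) = F#, A#, C##, E, G##.
D#m(maj7) = D#, F#, A#, C##.
Shared: F#, A#, C##.

F#, A#, C##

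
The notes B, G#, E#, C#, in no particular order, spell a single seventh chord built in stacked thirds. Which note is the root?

Arranged so that each adjacent pair is a third by letter name: C# – E# – G# – B.
The bottom of that stack, C#, is the root (this is C# dominant seventh).

C#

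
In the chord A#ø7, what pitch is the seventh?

A#ø7 is built on A#; its 7th is a minor 7th above the root.
A seventh above A uses the letter G, and the minor 7th above A# is G#.

G#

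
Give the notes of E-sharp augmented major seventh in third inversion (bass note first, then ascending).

D-double-sharp  E-sharp  G-double-sharp  B-double-sharp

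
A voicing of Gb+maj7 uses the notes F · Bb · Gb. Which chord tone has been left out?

D

Gb+maj7 = Gb, Bb, D, F. The voicing lacks the 5th (augmented 5th), D.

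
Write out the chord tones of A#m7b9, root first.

A#m7b9: minor seventh flat nine on A♯.
- root: A♯
- minor 3rd: C♯
- perfect 5th: E♯
- minor 7th: G♯
- minor 9th: B

A♯ – C♯ – E♯ – G♯ – B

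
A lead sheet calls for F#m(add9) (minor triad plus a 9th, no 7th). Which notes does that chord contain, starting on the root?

F#, A, C#, G#

F#m(add9) is a minor added-ninth built on F#.
- root: F#
- minor 3rd: A
- perfect 5th: C#
- major 9th: G#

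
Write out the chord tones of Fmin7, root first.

Fmin7: minor seventh on F.
F — root
Ab — minor 3rd
C — perfect 5th
Eb — minor 7th

F Ab C Eb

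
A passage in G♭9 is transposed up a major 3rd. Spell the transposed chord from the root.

Bb, D, F, Ab, C

Transposed root: Gb → Bb (major 3rd up). So we spell Bb dominant ninth:
Root: Bb
Major 3rd (3rd): D
Perfect 5th (5th): F
Minor 7th (7th): Ab
Major 9th (9th): C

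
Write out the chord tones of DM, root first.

DM: major triad on D.
Root: D
Major 3rd (3rd): F#
Perfect 5th (5th): A

D  F#  A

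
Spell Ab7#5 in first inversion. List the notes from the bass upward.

C – E – Gb – Ab

In root position, Ab7#5 is Ab–C–E–Gb.
First inversion puts the third (C) in the bass.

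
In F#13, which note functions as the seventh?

E

Root of F#13 = F♯. The 7th is a minor 7th: F♯ up a minor 7th → E.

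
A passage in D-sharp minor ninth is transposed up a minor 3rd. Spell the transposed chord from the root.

F#  A  C#  E  G#

Transposed root: D# → F# (minor 3rd up). So we spell F# minor ninth:
- root: F#
- minor 3rd: A
- perfect 5th: C#
- minor 7th: E
- major 9th: G#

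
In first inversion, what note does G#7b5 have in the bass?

B#

G#7b5 in root position is G#–B#–D–F#.
First inversion places the third in the bass, which is B#.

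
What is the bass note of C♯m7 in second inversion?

G#

C♯m7 = C#–E–G#–B. Second inversion → fifth in the bass = G#.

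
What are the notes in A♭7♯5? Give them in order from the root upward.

A♭ C E G♭

A♭7♯5: augmented seventh on A♭.
Root: A♭
Major 3rd (3rd): C
Augmented 5th (5th): E
Minor 7th (7th): G♭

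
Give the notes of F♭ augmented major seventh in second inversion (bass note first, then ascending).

C  E-flat  F-flat  A-flat

In root position, F♭ augmented major seventh is F-flat–A-flat–C–E-flat.
Second inversion puts the fifth (C) in the bass.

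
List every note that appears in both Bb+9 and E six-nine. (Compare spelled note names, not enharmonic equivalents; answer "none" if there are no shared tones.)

F♯

Bb+9 = B♭, D, F♯, A♭, C.
E six-nine = E, G♯, B, C♯, F♯.
Shared: F♯.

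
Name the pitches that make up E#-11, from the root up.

E♯, G♯, B♯, D♯, F𝄪, A♯

E#-11: minor eleventh on E♯.
E♯ — root
G♯ — minor 3rd
B♯ — perfect 5th
D♯ — minor 7th
F𝄪 — major 9th
A♯ — perfect 11th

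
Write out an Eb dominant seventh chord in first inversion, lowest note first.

Eb dominant seventh = E-flat–G–B-flat–D-flat; first inversion → third (G) lowest.

G – B-flat – D-flat – E-flat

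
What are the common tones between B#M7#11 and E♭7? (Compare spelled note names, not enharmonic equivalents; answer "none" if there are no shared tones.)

none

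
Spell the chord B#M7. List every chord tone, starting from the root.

B♯  D𝄪  F𝄪  A𝄪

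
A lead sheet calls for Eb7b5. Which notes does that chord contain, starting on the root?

E♭, G, B𝄫, D♭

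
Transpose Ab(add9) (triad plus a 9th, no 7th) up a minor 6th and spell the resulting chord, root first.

Fb, Ab, Cb, Gb

A minor 6th up from Ab is Fb, so the new chord is Fb added-ninth.
root → Fb
3rd (major 3rd) → Ab
5th (perfect 5th) → Cb
9th (major 9th) → Gb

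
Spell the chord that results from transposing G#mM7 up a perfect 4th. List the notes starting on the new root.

G♯ up a perfect 4th → C♯. New chord: C♯ minor-major seventh.
- root: C♯
- minor 3rd: E
- perfect 5th: G♯
- major 7th: B♯

C♯  E  G♯  B♯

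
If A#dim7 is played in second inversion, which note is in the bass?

A#dim7 = A#–C#–E–G. Second inversion → fifth in the bass = E.

E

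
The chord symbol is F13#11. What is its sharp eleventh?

Root of F13#11 = F. The 11th is an augmented 11th: F up an augmented 11th → B.

B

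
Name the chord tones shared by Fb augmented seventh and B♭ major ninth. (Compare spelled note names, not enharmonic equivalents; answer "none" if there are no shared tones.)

C

Fb augmented seventh: F-flat A-flat C E-double-flat
B♭ major ninth: B-flat D F A C
Common to both → C.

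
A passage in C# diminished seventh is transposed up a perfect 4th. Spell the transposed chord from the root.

F#, A, C, Eb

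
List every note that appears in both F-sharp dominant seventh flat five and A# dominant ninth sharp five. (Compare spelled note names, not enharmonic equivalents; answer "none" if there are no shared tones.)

F-sharp dominant seventh flat five = F-sharp, A-sharp, C, E.
A# dominant ninth sharp five = A-sharp, C-double-sharp, E-double-sharp, G-sharp, B-sharp.
Shared: A-sharp.

A-sharp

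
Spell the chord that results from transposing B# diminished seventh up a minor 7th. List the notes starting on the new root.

A#  C#  E  G

B# up a minor 7th → A#. New chord: A# diminished seventh.
- root: A#
- minor 3rd: C#
- diminished 5th: E
- diminished 7th: G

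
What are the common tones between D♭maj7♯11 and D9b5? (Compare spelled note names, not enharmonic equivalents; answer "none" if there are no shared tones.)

Ab, C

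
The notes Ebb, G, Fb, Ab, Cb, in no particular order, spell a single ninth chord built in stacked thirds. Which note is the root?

Fb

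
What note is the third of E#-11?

G#

E#-11 is built on E#; its 3rd is a minor 3rd above the root.
A third above E uses the letter G, and the minor 3rd above E# is G#.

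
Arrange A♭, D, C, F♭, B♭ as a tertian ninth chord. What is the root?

Arranged so that each adjacent pair is a third by letter name: B♭ – D – F♭ – A♭ – C.
The bottom of that stack, B♭, is the root (this is B♭ dominant ninth flat five).

B♭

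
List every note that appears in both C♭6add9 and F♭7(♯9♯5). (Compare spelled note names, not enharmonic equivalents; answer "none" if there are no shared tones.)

A♭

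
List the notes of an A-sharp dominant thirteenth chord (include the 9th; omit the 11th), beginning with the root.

A-sharp C-double-sharp E-sharp G-sharp B-sharp F-double-sharp

A-sharp dominant thirteenth is a dominant thirteenth built on A-sharp.
A-sharp — root
C-double-sharp — major 3rd
E-sharp — perfect 5th
G-sharp — minor 7th
B-sharp — major 9th
F-double-sharp — major 13th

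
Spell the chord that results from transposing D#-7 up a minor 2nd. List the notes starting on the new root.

E G B D

A minor 2nd up from D# is E, so the new chord is E minor seventh.
E — root
G — minor 3rd
B — perfect 5th
D — minor 7th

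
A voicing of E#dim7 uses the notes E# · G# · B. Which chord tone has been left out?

E#dim7 = E#, G#, B, D. The voicing lacks the 7th (diminished 7th), D.

D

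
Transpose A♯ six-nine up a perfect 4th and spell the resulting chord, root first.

D-sharp  F-double-sharp  A-sharp  B-sharp  E-sharp

Transposed root: A-sharp → D-sharp (perfect 4th up). So we spell D-sharp six-nine:
Root: D-sharp
Major 3rd (3rd): F-double-sharp
Perfect 5th (5th): A-sharp
Major 6th (6th): B-sharp
Major 9th (9th): E-sharp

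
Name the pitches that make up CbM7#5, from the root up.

Root Cb, quality augmented major seventh:
Root: Cb
Major 3rd (3rd): Eb
Augmented 5th (5th): G
Major 7th (7th): Bb

Cb, Eb, G, Bb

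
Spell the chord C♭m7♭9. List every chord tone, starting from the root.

Cb – Ebb – Gb – Bbb – Dbb

C♭m7♭9 is a minor seventh flat nine built on Cb.
- root: Cb
- minor 3rd: Ebb
- perfect 5th: Gb
- minor 7th: Bbb
- minor 9th: Dbb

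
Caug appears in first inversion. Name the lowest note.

Caug in root position is C–E–G#.
First inversion places the third in the bass, which is E.

E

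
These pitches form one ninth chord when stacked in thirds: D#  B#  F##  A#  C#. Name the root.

B#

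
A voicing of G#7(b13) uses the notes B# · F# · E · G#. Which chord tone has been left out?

G#7(b13) = G#, B#, D#, F#, E. The voicing lacks the 5th (perfect 5th), D#.

D#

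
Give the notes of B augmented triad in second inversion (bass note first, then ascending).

In root position, B augmented triad is B–D♯–F𝄪.
Second inversion puts the fifth (F𝄪) in the bass.

F𝄪 – B – D♯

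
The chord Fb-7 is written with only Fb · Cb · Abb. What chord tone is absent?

Ebb

The full Fb-7 chord is Fb, Abb, Cb, Ebb.
Comparing with the voicing, the minor 7th (7th) — Ebb — is absent.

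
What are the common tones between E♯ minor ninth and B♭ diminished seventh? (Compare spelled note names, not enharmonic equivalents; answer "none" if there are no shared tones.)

E♯ minor ninth = E#, G#, B#, D#, F##.
B♭ diminished seventh = Bb, Db, Fb, Abb.
Shared: none.

none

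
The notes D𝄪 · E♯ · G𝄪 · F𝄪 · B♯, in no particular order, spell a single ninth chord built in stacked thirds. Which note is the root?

Arranged so that each adjacent pair is a third by letter name: E♯ – G𝄪 – B♯ – D𝄪 – F𝄪.
The bottom of that stack, E♯, is the root (this is E♯ major ninth).

E♯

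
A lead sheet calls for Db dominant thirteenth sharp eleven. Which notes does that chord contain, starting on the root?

Db dominant thirteenth sharp eleven is a dominant thirteenth sharp eleven built on D-flat.
- root: D-flat
- major 3rd: F
- perfect 5th: A-flat
- minor 7th: C-flat
- major 9th: E-flat
- augmented 11th: G
- major 13th: B-flat

D-flat – F – A-flat – C-flat – E-flat – G – B-flat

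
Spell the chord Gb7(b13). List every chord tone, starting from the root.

G♭, B♭, D♭, F♭, E𝄫

Gb7(b13) is a dominant seventh flat thirteen built on G♭.
root → G♭
3rd (major 3rd) → B♭
5th (perfect 5th) → D♭
7th (minor 7th) → F♭
13th (minor 13th) → E𝄫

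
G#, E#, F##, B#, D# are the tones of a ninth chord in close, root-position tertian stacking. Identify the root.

Stacking in thirds gives E# – G# – B# – D# – F##, so E# is the root — E# minor ninth.

E#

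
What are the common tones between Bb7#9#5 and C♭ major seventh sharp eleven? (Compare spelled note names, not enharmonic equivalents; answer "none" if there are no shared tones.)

B♭

Bb7#9#5: B♭ D F♯ A♭ C♯
C♭ major seventh sharp eleven: C♭ E♭ G♭ B♭ F
Common to both → B♭.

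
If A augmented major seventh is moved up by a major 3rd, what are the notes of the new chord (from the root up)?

C-sharp  E-sharp  G-double-sharp  B-sharp

Transposed root: A → C-sharp (major 3rd up). So we spell C-sharp augmented major seventh:
C-sharp — root
E-sharp — major 3rd
G-double-sharp — augmented 5th
B-sharp — major 7th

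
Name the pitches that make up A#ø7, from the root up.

Root A#, quality half-diminished seventh:
Root: A#
Minor 3rd (3rd): C#
Diminished 5th (5th): E
Minor 7th (7th): G#

A#, C#, E, G#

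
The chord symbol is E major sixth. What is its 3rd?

E major sixth is built on E; its 3rd is a major 3rd above the root.
A third above E uses the letter G, and the major 3rd above E is G#.

G#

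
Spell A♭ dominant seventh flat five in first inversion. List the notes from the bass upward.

In root position, A♭ dominant seventh flat five is A-flat–C–E-double-flat–G-flat.
First inversion puts the third (C) in the bass.

C, E-double-flat, G-flat, A-flat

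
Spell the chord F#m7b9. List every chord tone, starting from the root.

F#m7b9: minor seventh flat nine on F#.
Root: F#
Minor 3rd (3rd): A
Perfect 5th (5th): C#
Minor 7th (7th): E
Minor 9th (9th): G

F#  A  C#  E  G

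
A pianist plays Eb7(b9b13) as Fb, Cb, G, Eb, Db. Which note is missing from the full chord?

The full Eb7(b9b13) chord is Eb, G, Bb, Db, Fb, Cb.
Comparing with the voicing, the perfect 5th (5th) — Bb — is absent.

Bb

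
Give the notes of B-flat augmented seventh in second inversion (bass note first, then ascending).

In root position, B-flat augmented seventh is B♭–D–F♯–A♭.
Second inversion puts the fifth (F♯) in the bass.

F♯, A♭, B♭, D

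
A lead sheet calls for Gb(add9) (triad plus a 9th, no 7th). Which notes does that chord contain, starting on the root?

Gb(add9) is an added-ninth built on Gb.
- root: Gb
- major 3rd: Bb
- perfect 5th: Db
- major 9th: Ab

Gb – Bb – Db – Ab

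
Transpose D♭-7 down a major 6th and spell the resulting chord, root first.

Fb, Abb, Cb, Ebb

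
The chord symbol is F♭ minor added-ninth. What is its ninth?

G-flat

F♭ minor added-ninth is built on F-flat; its 9th is a major 9th above the root.
A second above F uses the letter G, and the major 9th above F-flat is G-flat.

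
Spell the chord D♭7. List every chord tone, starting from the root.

D♭7 is a dominant seventh built on Db.
Db — root
F — major 3rd
Ab — perfect 5th
Cb — minor 7th

Db, F, Ab, Cb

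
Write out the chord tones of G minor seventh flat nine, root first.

G minor seventh flat nine: minor seventh flat nine on G.
Root: G
Minor 3rd (3rd): B-flat
Perfect 5th (5th): D
Minor 7th (7th): F
Minor 9th (9th): A-flat

G, B-flat, D, F, A-flat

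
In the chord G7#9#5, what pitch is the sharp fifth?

D♯

Root of G7#9#5 = G. The 5th is an augmented 5th: G up an augmented 5th → D♯.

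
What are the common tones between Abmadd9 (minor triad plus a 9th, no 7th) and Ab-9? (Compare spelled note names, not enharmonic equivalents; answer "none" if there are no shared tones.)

Ab Cb Eb Bb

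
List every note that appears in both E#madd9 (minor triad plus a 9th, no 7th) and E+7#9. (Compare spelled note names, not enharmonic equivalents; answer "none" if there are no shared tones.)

E#madd9: E# G# B# F##
E+7#9: E G# B# D F##
Common to both → G#, B#, F##.

G#, B#, F##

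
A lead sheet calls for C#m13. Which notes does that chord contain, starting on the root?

C#, E, G#, B, D#, F#, A#

C#m13: minor thirteenth on C#.
root → C#
3rd (minor 3rd) → E
5th (perfect 5th) → G#
7th (minor 7th) → B
9th (major 9th) → D#
11th (perfect 11th) → F#
13th (major 13th) → A#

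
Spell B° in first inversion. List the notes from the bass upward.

D, F, B

In root position, B° is B–D–F.
First inversion puts the third (D) in the bass.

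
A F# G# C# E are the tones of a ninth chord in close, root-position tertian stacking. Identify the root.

F#

Arranged so that each adjacent pair is a third by letter name: F# – A – C# – E – G#.
The bottom of that stack, F#, is the root (this is F# minor ninth).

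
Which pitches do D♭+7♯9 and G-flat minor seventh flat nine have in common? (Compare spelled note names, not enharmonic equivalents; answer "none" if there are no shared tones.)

D♭+7♯9: Db F A Cb E
G-flat minor seventh flat nine: Gb Bbb Db Fb Abb
Common to both → Db.

Db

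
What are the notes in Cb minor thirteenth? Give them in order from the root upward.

Root Cb, quality minor thirteenth:
- root: Cb
- minor 3rd: Ebb
- perfect 5th: Gb
- minor 7th: Bbb
- major 9th: Db
- perfect 11th: Fb
- major 13th: Ab

Cb  Ebb  Gb  Bbb  Db  Fb  Ab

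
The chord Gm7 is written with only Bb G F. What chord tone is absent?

D

Gm7 = G, Bb, D, F. The voicing lacks the 5th (perfect 5th), D.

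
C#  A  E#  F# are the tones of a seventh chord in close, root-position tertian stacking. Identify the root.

Stacking in thirds gives F# – A – C# – E#, so F# is the root — F# minor-major seventh.

F#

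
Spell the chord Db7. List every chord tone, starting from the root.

D♭ – F – A♭ – C♭

Root D♭, quality dominant seventh:
- root: D♭
- major 3rd: F
- perfect 5th: A♭
- minor 7th: C♭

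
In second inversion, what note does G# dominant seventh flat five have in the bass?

G# dominant seventh flat five = G-sharp–B-sharp–D–F-sharp. Second inversion → fifth in the bass = D.

D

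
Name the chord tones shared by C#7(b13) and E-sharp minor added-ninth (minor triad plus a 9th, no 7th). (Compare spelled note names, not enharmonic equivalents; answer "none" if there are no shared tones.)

C#7(b13): C# E# G# B A
E-sharp minor added-ninth: E# G# B# F##
Common to both → E#, G#.

E#, G#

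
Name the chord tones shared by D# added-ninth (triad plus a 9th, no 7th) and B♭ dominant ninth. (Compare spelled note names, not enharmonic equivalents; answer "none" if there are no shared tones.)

none

D# added-ninth: D-sharp F-double-sharp A-sharp E-sharp
B♭ dominant ninth: B-flat D F A-flat C
Common to both → none.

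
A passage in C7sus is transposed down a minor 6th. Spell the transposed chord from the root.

E, A, B, D

Transposed root: C → E (minor 6th down). So we spell E dominant seventh suspended fourth:
E — root
A — perfect 4th
B — perfect 5th
D — minor 7th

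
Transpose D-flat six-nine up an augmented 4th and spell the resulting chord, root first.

G, B, D, E, A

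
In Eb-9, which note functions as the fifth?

Eb-9 is built on Eb; its 5th is a perfect 5th above the root.
A fifth above E uses the letter B, and the perfect 5th above Eb is Bb.

Bb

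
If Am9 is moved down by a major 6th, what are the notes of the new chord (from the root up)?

C – Eb – G – Bb – D

A down a major 6th → C. New chord: C minor ninth.
- root: C
- minor 3rd: Eb
- perfect 5th: G
- minor 7th: Bb
- major 9th: D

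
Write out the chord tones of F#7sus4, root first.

F# – B – C# – E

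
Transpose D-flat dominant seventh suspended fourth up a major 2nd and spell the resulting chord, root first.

E♭  A♭  B♭  D♭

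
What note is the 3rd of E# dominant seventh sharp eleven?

G-double-sharp

Root of E# dominant seventh sharp eleven = E-sharp. The 3rd is a major 3rd: E-sharp up a major 3rd → G-double-sharp.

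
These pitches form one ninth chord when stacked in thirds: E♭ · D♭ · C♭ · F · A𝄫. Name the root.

Arranged so that each adjacent pair is a third by letter name: D♭ – F – A𝄫 – C♭ – E♭.
The bottom of that stack, D♭, is the root (this is D♭ dominant ninth flat five).

D♭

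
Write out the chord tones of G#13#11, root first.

Root G#, quality dominant thirteenth sharp eleven:
G# — root
B# — major 3rd
D# — perfect 5th
F# — minor 7th
A# — major 9th
C## — augmented 11th
E# — major 13th

G#, B#, D#, F#, A#, C##, E#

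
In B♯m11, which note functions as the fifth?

F𝄪

Root of B♯m11 = B♯. The 5th is a perfect 5th: B♯ up a perfect 5th → F𝄪.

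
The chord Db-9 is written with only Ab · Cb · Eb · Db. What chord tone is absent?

Fb

The full Db-9 chord is Db, Fb, Ab, Cb, Eb.
Comparing with the voicing, the minor 3rd (3rd) — Fb — is absent.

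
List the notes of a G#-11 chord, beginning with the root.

G#, B, D#, F#, A#, C#

G#-11: minor eleventh on G#.
G# — root
B — minor 3rd
D# — perfect 5th
F# — minor 7th
A# — major 9th
C# — perfect 11th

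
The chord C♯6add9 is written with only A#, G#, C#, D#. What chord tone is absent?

E#

The full C♯6add9 chord is C#, E#, G#, A#, D#.
Comparing with the voicing, the major 3rd (3rd) — E# — is absent.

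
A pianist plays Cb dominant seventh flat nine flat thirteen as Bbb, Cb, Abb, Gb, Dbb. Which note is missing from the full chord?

Eb

Cb dominant seventh flat nine flat thirteen = Cb, Eb, Gb, Bbb, Dbb, Abb. The voicing lacks the 3rd (major 3rd), Eb.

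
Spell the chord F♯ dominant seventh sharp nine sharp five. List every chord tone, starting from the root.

F# – A# – C## – E – G##

F♯ dominant seventh sharp nine sharp five is a dominant seventh sharp nine sharp five built on F#.
F# — root
A# — major 3rd
C## — augmented 5th
E — minor 7th
G## — augmented 9th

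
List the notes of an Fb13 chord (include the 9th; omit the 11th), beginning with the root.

Fb13 is a dominant thirteenth built on F♭.
- root: F♭
- major 3rd: A♭
- perfect 5th: C♭
- minor 7th: E𝄫
- major 9th: G♭
- major 13th: D♭

F♭ – A♭ – C♭ – E𝄫 – G♭ – D♭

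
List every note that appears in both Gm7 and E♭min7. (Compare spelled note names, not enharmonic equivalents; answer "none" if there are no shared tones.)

Gm7 = G, Bb, D, F.
E♭min7 = Eb, Gb, Bb, Db.
Shared: Bb.

Bb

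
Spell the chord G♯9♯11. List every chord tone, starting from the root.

G#, B#, D#, F#, A#, C##

G♯9♯11 is a dominant ninth sharp eleven built on G#.
root → G#
3rd (major 3rd) → B#
5th (perfect 5th) → D#
7th (minor 7th) → F#
9th (major 9th) → A#
11th (augmented 11th) → C##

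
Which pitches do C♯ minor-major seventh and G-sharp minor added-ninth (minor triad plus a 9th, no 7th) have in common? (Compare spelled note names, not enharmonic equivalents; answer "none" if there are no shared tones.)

G-sharp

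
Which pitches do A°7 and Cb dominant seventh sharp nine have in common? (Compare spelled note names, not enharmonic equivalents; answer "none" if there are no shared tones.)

Eb Gb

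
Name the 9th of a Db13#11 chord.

Db13#11 is built on D♭; its 9th is a major 9th above the root.
A second above D uses the letter E, and the major 9th above D♭ is E♭.

E♭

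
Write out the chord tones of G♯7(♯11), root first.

G♯7(♯11) is a dominant seventh sharp eleven built on G#.
Root: G#
Major 3rd (3rd): B#
Perfect 5th (5th): D#
Minor 7th (7th): F#
Augmented 11th (11th): C##

G#, B#, D#, F#, C##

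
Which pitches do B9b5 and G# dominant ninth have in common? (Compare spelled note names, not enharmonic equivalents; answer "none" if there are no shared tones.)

D#

B9b5 = B, D#, F, A, C#.
G# dominant ninth = G#, B#, D#, F#, A#.
Shared: D#.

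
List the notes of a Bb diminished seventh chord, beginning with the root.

Root B-flat, quality diminished seventh:
- root: B-flat
- minor 3rd: D-flat
- diminished 5th: F-flat
- diminished 7th: A-double-flat

B-flat  D-flat  F-flat  A-double-flat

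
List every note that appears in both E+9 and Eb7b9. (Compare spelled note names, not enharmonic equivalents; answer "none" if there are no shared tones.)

none

E+9 = E, G#, B#, D, F#.
Eb7b9 = Eb, G, Bb, Db, Fb.
Shared: none.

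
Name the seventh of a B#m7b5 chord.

Root of B#m7b5 = B#. The 7th is a minor 7th: B# up a minor 7th → A#.

A#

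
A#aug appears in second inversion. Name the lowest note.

E##

A#aug in root position is A#–C##–E##.
Second inversion places the fifth in the bass, which is E##.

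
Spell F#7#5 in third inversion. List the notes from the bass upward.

E F♯ A♯ C𝄪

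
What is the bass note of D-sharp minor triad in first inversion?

D-sharp minor triad in root position is D#–F#–A#.
First inversion places the third in the bass, which is F#.

F#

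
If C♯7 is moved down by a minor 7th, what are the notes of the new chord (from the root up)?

C# down a minor 7th → D#. New chord: D# dominant seventh.
Root: D#
Major 3rd (3rd): F##
Perfect 5th (5th): A#
Minor 7th (7th): C#

D#, F##, A#, C#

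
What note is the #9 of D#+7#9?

Root of D#+7#9 = D#. The 9th is an augmented 9th: D# up an augmented 9th → E##.

E##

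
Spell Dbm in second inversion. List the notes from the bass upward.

A♭ D♭ F♭

In root position, Dbm is D♭–F♭–A♭.
Second inversion puts the fifth (A♭) in the bass.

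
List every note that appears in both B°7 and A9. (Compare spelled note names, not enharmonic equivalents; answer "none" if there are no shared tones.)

B°7 = B, D, F, Ab.
A9 = A, C#, E, G, B.
Shared: B.

B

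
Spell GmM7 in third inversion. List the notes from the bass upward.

GmM7 = G–Bb–D–F#; third inversion → seventh (F#) lowest.

F#, G, Bb, D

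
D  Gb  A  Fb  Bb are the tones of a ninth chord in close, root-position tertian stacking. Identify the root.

Stacking in thirds gives Gb – Bb – D – Fb – A, so Gb is the root — Gb dominant seventh sharp nine sharp five.

Gb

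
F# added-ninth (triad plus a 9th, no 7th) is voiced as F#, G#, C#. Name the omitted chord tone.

A#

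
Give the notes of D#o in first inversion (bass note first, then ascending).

F# A D#

D#o = D#–F#–A; first inversion → third (F#) lowest.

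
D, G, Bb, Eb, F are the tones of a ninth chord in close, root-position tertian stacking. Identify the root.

Eb

Stacking in thirds gives Eb – G – Bb – D – F, so Eb is the root — Eb major ninth.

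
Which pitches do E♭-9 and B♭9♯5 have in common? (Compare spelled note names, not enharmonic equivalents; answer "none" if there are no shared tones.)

Bb

E♭-9 = Eb, Gb, Bb, Db, F.
B♭9♯5 = Bb, D, F#, Ab, C.
Shared: Bb.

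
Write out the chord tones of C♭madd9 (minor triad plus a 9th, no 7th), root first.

Cb  Ebb  Gb  Db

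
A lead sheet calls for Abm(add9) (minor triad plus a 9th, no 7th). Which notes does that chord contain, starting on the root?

Ab  Cb  Eb  Bb

Abm(add9): minor added-ninth on Ab.
Ab — root
Cb — minor 3rd
Eb — perfect 5th
Bb — major 9th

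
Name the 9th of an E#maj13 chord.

F##

Root of E#maj13 = E#. The 9th is a major 9th: E# up a major 9th → F##.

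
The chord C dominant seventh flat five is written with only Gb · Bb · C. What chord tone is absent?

E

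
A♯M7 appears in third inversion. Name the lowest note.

G##

A♯M7 = A#–C##–E#–G##. Third inversion → seventh in the bass = G##.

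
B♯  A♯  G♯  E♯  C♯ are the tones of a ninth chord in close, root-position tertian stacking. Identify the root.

A♯

Arranged so that each adjacent pair is a third by letter name: A♯ – C♯ – E♯ – G♯ – B♯.
The bottom of that stack, A♯, is the root (this is A♯ minor ninth).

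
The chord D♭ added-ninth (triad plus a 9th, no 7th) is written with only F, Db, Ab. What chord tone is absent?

Eb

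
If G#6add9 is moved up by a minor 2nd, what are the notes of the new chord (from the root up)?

Transposed root: G# → A (minor 2nd up). So we spell A six-nine:
A — root
C# — major 3rd
E — perfect 5th
F# — major 6th
B — major 9th

A, C#, E, F#, B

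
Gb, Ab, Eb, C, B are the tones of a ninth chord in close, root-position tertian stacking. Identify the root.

Ab

Arranged so that each adjacent pair is a third by letter name: Ab – C – Eb – Gb – B.
The bottom of that stack, Ab, is the root (this is Ab dominant seventh sharp nine).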